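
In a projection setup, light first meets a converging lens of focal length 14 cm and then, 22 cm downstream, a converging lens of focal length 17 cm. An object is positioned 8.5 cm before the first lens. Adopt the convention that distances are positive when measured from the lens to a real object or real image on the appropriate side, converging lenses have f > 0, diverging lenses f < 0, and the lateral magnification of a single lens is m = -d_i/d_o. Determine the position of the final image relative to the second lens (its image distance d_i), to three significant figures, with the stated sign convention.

Applying the thin-lens equation to the first lens, 1/14 = 1/8.5 + 1/d_i1, which gives d_i1 = -21.636 cm.
With d_i1 < 0 the first image is virtual and lies on the object side; the object distance for lens 2 is d_o2 = 22 - (-21.636) = 43.636 cm.
Applying the thin-lens equation again with f_2 = 17 cm and d_o2 = 43.636 cm gives d_i2 = 27.850 cm.

27.8 cm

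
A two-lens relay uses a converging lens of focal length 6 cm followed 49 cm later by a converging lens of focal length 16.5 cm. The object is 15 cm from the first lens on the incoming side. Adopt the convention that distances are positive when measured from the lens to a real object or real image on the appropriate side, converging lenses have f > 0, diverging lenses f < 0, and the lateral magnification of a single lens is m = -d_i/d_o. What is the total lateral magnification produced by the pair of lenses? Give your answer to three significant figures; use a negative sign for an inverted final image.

0.489

Applying the thin-lens equation to the first lens, 1/6 = 1/15 + 1/d_i1, which gives d_i1 = 10.000 cm.
Its lateral magnification is m_1 = -d_i1/d_o1 = -(10.000)/15 = -0.6667.
Object distance for lens 2: d_o2 = 49 - 10.000 = 39.000 cm.
Applying the thin-lens equation again with f_2 = 16.5 cm and d_o2 = 39.000 cm gives d_i2 = 28.600 cm.
m_2 = -(28.600)/(39.000) = -0.7333.
The system's lateral magnification is m_1 m_2 = (-0.6667)(-0.7333) = 0.4889.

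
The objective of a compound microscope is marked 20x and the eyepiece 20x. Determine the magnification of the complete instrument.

The overall magnification of a compound microscope is the product of the objective and eyepiece magnifications:
M = M_obj x M_eye = 20 x 20 = 400.

400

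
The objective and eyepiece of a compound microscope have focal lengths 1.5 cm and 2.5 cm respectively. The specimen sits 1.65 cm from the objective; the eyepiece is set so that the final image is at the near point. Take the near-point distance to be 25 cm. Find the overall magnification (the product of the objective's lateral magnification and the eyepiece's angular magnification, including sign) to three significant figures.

-110

Objective: 1/d_i = 1/f_obj - 1/d_o = 1/1.5 - 1/1.65 = 0.06061 cm^-1, so d_i = 16.500 cm.
m_obj = -d_i/d_o = -16.500/1.65 = -10.000.
Eyepiece angular magnification (image at near point): M_eye = 1 + D/f_e = 1 + 25/2.5 = 11.000.
Overall M = m_obj x M_eye = (-10.000)(11.000) = -110.00.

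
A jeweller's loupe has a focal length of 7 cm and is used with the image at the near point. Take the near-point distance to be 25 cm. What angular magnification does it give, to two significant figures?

M = 1 + D/f = 1 + 25/7 = 4.571.

4.6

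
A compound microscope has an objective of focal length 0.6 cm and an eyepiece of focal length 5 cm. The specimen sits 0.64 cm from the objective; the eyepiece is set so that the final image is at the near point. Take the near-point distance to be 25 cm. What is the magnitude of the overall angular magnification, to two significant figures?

90

Objective: 1/d_i = 1/f_obj - 1/d_o = 1/0.6 - 1/0.64 = 0.10417 cm^-1, so d_i = 9.600 cm.
m_obj = -d_i/d_o = -9.600/0.64 = -15.000.
Eyepiece angular magnification (image at near point): M_eye = 1 + D/f_e = 1 + 25/5 = 6.000.
Overall M = m_obj x M_eye = (-15.000)(6.000) = -90.00.
|M| = 90.00.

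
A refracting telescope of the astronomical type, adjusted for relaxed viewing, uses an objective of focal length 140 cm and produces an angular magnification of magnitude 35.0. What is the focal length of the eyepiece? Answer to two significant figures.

4.0 cm

|M| = f_obj/f_eye, so f_eye = f_obj/|M| = 140/35.0 = 4.000 cm.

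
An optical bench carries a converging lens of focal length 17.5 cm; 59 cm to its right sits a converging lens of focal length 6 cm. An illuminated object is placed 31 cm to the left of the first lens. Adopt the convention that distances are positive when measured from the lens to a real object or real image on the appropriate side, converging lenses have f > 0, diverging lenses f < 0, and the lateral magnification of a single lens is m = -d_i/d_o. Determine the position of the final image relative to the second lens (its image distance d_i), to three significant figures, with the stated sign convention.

First lens: d_i1 = 1/(1/17.5 - 1/31) = 40.185 cm.
Object distance for lens 2: d_o2 = 59 - 40.185 = 18.815 cm.
Second lens: d_i2 = 1/(1/6 - 1/(18.815)) = 8.809 cm.

8.81 cm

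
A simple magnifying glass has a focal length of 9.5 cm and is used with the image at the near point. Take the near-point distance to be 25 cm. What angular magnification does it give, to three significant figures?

3.63

M = 1 + D/f = 1 + 25/9.5 = 3.632.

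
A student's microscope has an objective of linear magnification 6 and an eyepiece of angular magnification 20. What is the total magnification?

120

The overall magnification of a compound microscope is the product of the objective and eyepiece magnifications:
M = M_obj x M_eye = 6 x 20 = 120.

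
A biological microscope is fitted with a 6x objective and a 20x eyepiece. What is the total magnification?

The overall magnification of a compound microscope is the product of the objective and eyepiece magnifications:
M = M_obj x M_eye = 6 x 20 = 120.

120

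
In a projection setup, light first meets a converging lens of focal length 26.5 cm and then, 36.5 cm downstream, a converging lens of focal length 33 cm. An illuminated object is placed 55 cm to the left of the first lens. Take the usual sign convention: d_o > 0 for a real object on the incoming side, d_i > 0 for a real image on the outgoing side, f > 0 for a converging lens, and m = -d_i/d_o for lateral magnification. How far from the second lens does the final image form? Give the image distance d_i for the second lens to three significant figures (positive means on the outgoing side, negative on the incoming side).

Lens 1: 1/d_i1 = 1/f_1 - 1/d_o1 = 1/26.5 - 1/55 = 0.01955 cm^-1, so d_i1 = 51.140 cm.
Since 51.140 cm > 36.5 cm, the first image lies past the second lens and serves as a virtual object: d_o2 = L - d_i1 = -14.640 cm.
Lens 2: 1/d_i2 = 1/f_2 - 1/d_o2 = 1/33 - 1/(-14.640) = 0.09861 cm^-1, so d_i2 = 10.141 cm.

10.1 cm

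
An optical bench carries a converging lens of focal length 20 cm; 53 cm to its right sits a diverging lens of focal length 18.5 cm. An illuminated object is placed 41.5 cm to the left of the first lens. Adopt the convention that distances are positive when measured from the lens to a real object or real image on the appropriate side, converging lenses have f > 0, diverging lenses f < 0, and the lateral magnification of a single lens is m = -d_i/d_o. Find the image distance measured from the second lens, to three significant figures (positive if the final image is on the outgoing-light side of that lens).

Lens 1: 1/d_i1 = 1/f_1 - 1/d_o1 = 1/20 - 1/41.5 = 0.02590 cm^-1, so d_i1 = 38.605 cm.
Object distance for lens 2: d_o2 = 53 - 38.605 = 14.395 cm.
Lens 2: 1/d_i2 = 1/f_2 - 1/d_o2 = 1/(-18.5) - 1/(14.395) = -0.12352 cm^-1, so d_i2 = -8.096 cm.

-8.10 cm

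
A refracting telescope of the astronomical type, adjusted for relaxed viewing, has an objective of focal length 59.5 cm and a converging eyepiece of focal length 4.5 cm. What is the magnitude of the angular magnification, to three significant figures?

13.2

|M| = f_obj/|f_eye| = 59.5/4.5 = 13.222.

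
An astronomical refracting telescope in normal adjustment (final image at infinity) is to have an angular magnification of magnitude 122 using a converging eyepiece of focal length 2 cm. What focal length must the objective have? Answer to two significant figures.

240 cm

|M| = f_obj/|f_eye|, so f_obj = |M| x |f_eye| = 122.0 x 2 = 244.000 cm.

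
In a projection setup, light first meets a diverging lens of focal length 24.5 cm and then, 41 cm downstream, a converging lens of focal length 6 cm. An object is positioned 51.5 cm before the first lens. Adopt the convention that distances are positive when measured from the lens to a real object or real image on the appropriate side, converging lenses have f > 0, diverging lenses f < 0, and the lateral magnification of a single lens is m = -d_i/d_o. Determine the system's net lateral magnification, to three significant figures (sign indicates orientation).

-0.0375

Lens 1: 1/d_i1 = 1/f_1 - 1/d_o1 = 1/(-24.5) - 1/51.5 = -0.06023 cm^-1, so d_i1 = -16.602 cm.
m_1 = -(-16.602)/51.5 = 0.3224.
The intermediate image is virtual, 16.602 cm to the left of lens 1, so d_o2 = L - d_i1 = 41 - (-16.602) = 57.602 cm.
Lens 2: 1/d_i2 = 1/f_2 - 1/d_o2 = 1/6 - 1/(57.602) = 0.14931 cm^-1, so d_i2 = 6.698 cm.
m_2 = -(6.698)/(57.602) = -0.1163.
Overall magnification: m = m_1 m_2 = -0.0375.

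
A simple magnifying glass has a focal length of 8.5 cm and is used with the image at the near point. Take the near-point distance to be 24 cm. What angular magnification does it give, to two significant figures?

M = 1 + D/f = 1 + 24/8.5 = 3.824.

3.8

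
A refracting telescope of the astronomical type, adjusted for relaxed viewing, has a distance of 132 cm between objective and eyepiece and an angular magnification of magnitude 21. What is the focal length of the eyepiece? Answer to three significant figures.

In normal adjustment the tube length equals f_obj + f_eye and |M| = f_obj/f_eye.
So f_obj = 21 f_eye and 21 f_eye + f_eye = 132 cm, giving f_eye = 132/22 = 6.000 cm and f_obj = 126.000 cm.

6.00 cm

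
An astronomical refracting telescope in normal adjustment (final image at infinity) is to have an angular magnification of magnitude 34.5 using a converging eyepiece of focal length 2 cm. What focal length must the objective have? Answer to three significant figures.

69.0 cm

|M| = f_obj/|f_eye|, so f_obj = |M| x |f_eye| = 34.5 x 2 = 69.000 cm.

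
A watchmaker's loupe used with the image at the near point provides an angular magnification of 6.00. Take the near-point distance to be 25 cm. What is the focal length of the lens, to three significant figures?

5.00 cm

For the image at the near point, M = 1 + D/f.
f = D/(M - 1) = 25/(6.0 - 1) = 5.000 cm.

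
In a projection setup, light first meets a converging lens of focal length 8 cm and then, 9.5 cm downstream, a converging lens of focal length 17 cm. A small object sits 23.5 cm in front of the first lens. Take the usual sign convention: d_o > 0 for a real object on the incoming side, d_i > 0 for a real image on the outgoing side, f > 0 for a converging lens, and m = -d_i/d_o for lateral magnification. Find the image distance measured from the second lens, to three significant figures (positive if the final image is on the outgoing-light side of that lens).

Lens 1: 1/d_i1 = 1/f_1 - 1/d_o1 = 1/8 - 1/23.5 = 0.08245 cm^-1, so d_i1 = 12.129 cm.
This image would form 12.129 cm past lens 1, i.e. 2.629 cm beyond lens 2, so it is a virtual object for lens 2: d_o2 = 9.5 - 12.129 = -2.629 cm.
Lens 2: 1/d_i2 = 1/f_2 - 1/d_o2 = 1/17 - 1/(-2.629) = 0.43919 cm^-1, so d_i2 = 2.277 cm.

2.28 cm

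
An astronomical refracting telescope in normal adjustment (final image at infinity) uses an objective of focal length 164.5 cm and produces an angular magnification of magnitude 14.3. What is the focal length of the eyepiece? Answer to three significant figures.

|M| = f_obj/f_eye, so f_eye = f_obj/|M| = 164.5/14.3 = 11.503 cm.

11.5 cm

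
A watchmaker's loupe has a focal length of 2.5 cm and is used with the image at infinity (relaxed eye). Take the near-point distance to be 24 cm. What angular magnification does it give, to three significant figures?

M = D/f = 24/2.5 = 9.600.

9.60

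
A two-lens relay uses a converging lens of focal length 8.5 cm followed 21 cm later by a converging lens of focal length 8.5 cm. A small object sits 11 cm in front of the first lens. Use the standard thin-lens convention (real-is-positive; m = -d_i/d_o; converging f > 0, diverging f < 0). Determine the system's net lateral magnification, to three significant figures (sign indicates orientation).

Applying the thin-lens equation to the first lens, 1/8.5 = 1/11 + 1/d_i1, which gives d_i1 = 37.400 cm.
Its lateral magnification is m_1 = -d_i1/d_o1 = -(37.400)/11 = -3.4000.
This image would form 37.400 cm past lens 1, i.e. 16.400 cm beyond lens 2, so it is a virtual object for lens 2: d_o2 = 21 - 37.400 = -16.400 cm.
Applying the thin-lens equation again with f_2 = 8.5 cm and d_o2 = -16.400 cm gives d_i2 = 5.598 cm.
m_2 = -(5.598)/(-16.400) = 0.3414.
The system's lateral magnification is m_1 m_2 = (-3.4000)(0.3414) = -1.1606.

-1.16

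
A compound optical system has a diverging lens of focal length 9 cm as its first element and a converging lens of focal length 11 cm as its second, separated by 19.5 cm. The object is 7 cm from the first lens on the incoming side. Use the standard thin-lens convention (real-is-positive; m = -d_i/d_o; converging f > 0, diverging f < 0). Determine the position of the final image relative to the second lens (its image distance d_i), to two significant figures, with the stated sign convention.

Applying the thin-lens equation to the first lens, 1/(-9) = 1/7 + 1/d_i1, which gives d_i1 = -3.938 cm.
With d_i1 < 0 the first image is virtual and lies on the object side; the object distance for lens 2 is d_o2 = 19.5 - (-3.938) = 23.438 cm.
Applying the thin-lens equation again with f_2 = 11 cm and d_o2 = 23.438 cm gives d_i2 = 20.729 cm.

21 cm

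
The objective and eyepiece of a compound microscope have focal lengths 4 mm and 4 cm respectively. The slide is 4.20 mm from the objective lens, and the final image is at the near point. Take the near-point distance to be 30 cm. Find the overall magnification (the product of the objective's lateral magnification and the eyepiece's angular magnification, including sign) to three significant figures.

Convert to cm: f_obj = 4 mm = 0.4 cm; d_o = 4.20 mm = 0.42 cm.
Objective: 1/d_i = 1/f_obj - 1/d_o = 1/0.4 - 1/0.42 = 0.11905 cm^-1, so d_i = 8.400 cm.
m_obj = -d_i/d_o = -8.400/0.42 = -20.000.
Eyepiece angular magnification (image at near point): M_eye = 1 + D/f_e = 1 + 30/4 = 8.500.
Overall M = m_obj x M_eye = (-20.000)(8.500) = -170.00.

-170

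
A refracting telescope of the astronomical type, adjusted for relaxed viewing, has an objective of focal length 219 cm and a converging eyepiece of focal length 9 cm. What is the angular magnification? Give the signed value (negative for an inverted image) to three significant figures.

M = -f_obj/f_eye = -219/(9) = -24.333.

-24.3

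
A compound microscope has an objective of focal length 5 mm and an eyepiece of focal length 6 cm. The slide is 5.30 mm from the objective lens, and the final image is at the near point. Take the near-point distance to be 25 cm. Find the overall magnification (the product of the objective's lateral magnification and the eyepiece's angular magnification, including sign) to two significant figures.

-86

Convert to cm: f_obj = 5 mm = 0.5 cm; d_o = 5.30 mm = 0.53 cm.
Objective: 1/d_i = 1/f_obj - 1/d_o = 1/0.5 - 1/0.53 = 0.11321 cm^-1, so d_i = 8.833 cm.
m_obj = -d_i/d_o = -8.833/0.53 = -16.667.
Eyepiece angular magnification (image at near point): M_eye = 1 + D/f_e = 1 + 25/6 = 5.167.
Overall M = m_obj x M_eye = (-16.667)(5.167) = -86.11.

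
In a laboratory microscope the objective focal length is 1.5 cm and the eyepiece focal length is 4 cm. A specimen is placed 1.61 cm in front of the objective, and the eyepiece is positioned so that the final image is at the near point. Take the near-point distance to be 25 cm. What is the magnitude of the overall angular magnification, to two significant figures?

99

Objective: 1/d_i = 1/f_obj - 1/d_o = 1/1.5 - 1/1.61 = 0.04555 cm^-1, so d_i = 21.955 cm.
m_obj = -d_i/d_o = -21.955/1.61 = -13.636.
Eyepiece angular magnification (image at near point): M_eye = 1 + D/f_e = 1 + 25/4 = 7.250.
Overall M = m_obj x M_eye = (-13.636)(7.250) = -98.86.
|M| = 98.86.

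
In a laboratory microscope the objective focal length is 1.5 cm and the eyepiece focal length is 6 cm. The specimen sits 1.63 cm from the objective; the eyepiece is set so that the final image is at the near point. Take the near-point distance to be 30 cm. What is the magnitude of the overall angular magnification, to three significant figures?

69.2

Objective: 1/d_i = 1/f_obj - 1/d_o = 1/1.5 - 1/1.63 = 0.05317 cm^-1, so d_i = 18.808 cm.
m_obj = -d_i/d_o = -18.808/1.63 = -11.538.
Eyepiece angular magnification (image at near point): M_eye = 1 + D/f_e = 1 + 30/6 = 6.000.
Overall M = m_obj x M_eye = (-11.538)(6.000) = -69.23.
|M| = 69.23.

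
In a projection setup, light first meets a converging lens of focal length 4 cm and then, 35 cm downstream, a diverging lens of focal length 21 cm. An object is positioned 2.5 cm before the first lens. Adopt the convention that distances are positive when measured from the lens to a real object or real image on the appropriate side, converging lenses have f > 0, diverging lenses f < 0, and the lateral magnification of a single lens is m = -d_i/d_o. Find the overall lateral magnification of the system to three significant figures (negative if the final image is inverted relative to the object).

0.894

Applying the thin-lens equation to the first lens, 1/4 = 1/2.5 + 1/d_i1, which gives d_i1 = -6.667 cm.
Its lateral magnification is m_1 = -d_i1/d_o1 = -(-6.667)/2.5 = 2.6667.
With d_i1 < 0 the first image is virtual and lies on the object side; the object distance for lens 2 is d_o2 = 35 - (-6.667) = 41.667 cm.
Applying the thin-lens equation again with f_2 = -21 cm and d_o2 = 41.667 cm gives d_i2 = -13.963 cm.
m_2 = -(-13.963)/(41.667) = 0.3351.
The system's lateral magnification is m_1 m_2 = (2.6667)(0.3351) = 0.8936.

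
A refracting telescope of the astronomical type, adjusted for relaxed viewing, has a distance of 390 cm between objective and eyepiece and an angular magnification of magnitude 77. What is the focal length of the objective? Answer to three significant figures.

In normal adjustment the tube length equals f_obj + f_eye and |M| = f_obj/f_eye.
So f_obj = 77 f_eye and 77 f_eye + f_eye = 390 cm, giving f_eye = 390/78 = 5.000 cm and f_obj = 385.000 cm.

385 cm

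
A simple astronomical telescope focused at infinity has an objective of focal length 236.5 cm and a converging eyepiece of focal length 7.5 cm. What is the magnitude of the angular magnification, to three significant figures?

31.5

|M| = f_obj/|f_eye| = 236.5/7.5 = 31.533.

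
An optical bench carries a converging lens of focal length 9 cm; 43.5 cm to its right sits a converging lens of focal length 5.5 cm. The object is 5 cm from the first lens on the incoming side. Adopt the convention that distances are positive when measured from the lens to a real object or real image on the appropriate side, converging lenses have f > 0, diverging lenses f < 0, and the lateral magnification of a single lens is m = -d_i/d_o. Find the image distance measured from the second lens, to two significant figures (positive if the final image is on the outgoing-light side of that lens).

Lens 1: 1/d_i1 = 1/f_1 - 1/d_o1 = 1/9 - 1/5 = -0.08889 cm^-1, so d_i1 = -11.250 cm.
With d_i1 < 0 the first image is virtual and lies on the object side; the object distance for lens 2 is d_o2 = 43.5 - (-11.250) = 54.750 cm.
Lens 2: 1/d_i2 = 1/f_2 - 1/d_o2 = 1/5.5 - 1/(54.750) = 0.16355 cm^-1, so d_i2 = 6.114 cm.

6.1 cm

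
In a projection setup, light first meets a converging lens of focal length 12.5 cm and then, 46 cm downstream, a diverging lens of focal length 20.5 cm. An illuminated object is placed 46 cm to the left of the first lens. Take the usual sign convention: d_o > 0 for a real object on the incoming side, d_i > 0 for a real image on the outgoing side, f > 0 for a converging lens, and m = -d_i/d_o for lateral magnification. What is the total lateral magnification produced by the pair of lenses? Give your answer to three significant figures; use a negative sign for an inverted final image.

-0.155

First lens: d_i1 = 1/(1/12.5 - 1/46) = 17.164 cm.
m_1 = -(17.164)/46 = -0.3731.
The intermediate image is 17.164 cm to the right of lens 1, so d_o2 = L - d_i1 = 46 - 17.164 = 28.836 cm.
Second lens: d_i2 = 1/(1/(-20.5) - 1/(28.836)) = -11.982 cm.
m_2 = -(-11.982)/(28.836) = 0.4155.
The system's lateral magnification is m_1 m_2 = (-0.3731)(0.4155) = -0.1550.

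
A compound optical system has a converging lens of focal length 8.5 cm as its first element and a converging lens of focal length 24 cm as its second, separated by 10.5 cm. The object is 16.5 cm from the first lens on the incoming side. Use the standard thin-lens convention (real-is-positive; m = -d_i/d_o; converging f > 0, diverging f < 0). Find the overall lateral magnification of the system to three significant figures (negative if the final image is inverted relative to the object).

-0.822

Applying the thin-lens equation to the first lens, 1/8.5 = 1/16.5 + 1/d_i1, which gives d_i1 = 17.531 cm.
Its lateral magnification is m_1 = -d_i1/d_o1 = -(17.531)/16.5 = -1.0625.
This image would form 17.531 cm past lens 1, i.e. 7.031 cm beyond lens 2, so it is a virtual object for lens 2: d_o2 = 10.5 - 17.531 = -7.031 cm.
Applying the thin-lens equation again with f_2 = 24 cm and d_o2 = -7.031 cm gives d_i2 = 5.438 cm.
m_2 = -(5.438)/(-7.031) = 0.7734.
Overall magnification: m = m_1 m_2 = -0.8218.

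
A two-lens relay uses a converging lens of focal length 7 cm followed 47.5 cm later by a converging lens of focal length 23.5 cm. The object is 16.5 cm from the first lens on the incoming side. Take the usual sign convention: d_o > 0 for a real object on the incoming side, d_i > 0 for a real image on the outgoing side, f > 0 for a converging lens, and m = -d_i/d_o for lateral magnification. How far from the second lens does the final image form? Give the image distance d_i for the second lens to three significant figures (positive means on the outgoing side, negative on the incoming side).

70.1 cm

Lens 1: 1/d_i1 = 1/f_1 - 1/d_o1 = 1/7 - 1/16.5 = 0.08225 cm^-1, so d_i1 = 12.158 cm.
Object distance for lens 2: d_o2 = 47.5 - 12.158 = 35.342 cm.
Lens 2: 1/d_i2 = 1/f_2 - 1/d_o2 = 1/23.5 - 1/(35.342) = 0.01426 cm^-1, so d_i2 = 70.134 cm.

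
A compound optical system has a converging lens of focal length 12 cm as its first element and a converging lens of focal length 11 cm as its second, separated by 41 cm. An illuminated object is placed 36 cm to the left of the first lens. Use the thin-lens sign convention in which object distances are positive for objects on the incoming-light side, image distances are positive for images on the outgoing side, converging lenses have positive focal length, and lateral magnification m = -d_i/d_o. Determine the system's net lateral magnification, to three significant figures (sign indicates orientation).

0.458

Applying the thin-lens equation to the first lens, 1/12 = 1/36 + 1/d_i1, which gives d_i1 = 18.000 cm.
Its lateral magnification is m_1 = -d_i1/d_o1 = -(18.000)/36 = -0.5000.
The intermediate image is 18.000 cm to the right of lens 1, so d_o2 = L - d_i1 = 41 - 18.000 = 23.000 cm.
Applying the thin-lens equation again with f_2 = 11 cm and d_o2 = 23.000 cm gives d_i2 = 21.083 cm.
m_2 = -(21.083)/(23.000) = -0.9167.
Overall magnification: m = m_1 m_2 = 0.4583.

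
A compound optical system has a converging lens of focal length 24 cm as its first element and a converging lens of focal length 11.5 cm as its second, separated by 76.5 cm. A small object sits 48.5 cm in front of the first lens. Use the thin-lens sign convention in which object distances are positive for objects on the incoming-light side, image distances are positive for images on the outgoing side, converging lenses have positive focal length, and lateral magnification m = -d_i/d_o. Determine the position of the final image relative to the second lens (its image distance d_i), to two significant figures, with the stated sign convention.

Lens 1: 1/d_i1 = 1/f_1 - 1/d_o1 = 1/24 - 1/48.5 = 0.02105 cm^-1, so d_i1 = 47.510 cm.
Object distance for lens 2: d_o2 = 76.5 - 47.510 = 28.990 cm.
Lens 2: 1/d_i2 = 1/f_2 - 1/d_o2 = 1/11.5 - 1/(28.990) = 0.05246 cm^-1, so d_i2 = 19.062 cm.

19 cm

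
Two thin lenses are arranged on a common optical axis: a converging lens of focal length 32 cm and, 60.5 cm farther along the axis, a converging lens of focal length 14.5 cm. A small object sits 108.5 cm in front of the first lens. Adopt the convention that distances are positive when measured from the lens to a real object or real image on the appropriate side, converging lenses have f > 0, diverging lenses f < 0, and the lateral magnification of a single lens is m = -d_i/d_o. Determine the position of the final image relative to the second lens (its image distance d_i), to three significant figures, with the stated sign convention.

Applying the thin-lens equation to the first lens, 1/32 = 1/108.5 + 1/d_i1, which gives d_i1 = 45.386 cm.
Object distance for lens 2: d_o2 = 60.5 - 45.386 = 15.114 cm.
Applying the thin-lens equation again with f_2 = 14.5 cm and d_o2 = 15.114 cm gives d_i2 = 356.715 cm.

357 cm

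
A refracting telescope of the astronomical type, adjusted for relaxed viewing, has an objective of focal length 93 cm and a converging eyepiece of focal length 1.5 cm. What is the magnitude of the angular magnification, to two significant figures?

62

|M| = f_obj/|f_eye| = 93/1.5 = 62.000.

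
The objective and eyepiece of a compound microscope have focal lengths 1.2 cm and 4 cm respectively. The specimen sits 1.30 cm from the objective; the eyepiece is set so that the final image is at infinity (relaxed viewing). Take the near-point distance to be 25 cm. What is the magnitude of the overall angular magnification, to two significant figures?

75

Objective: 1/d_i = 1/f_obj - 1/d_o = 1/1.2 - 1/1.30 = 0.06410 cm^-1, so d_i = 15.600 cm.
m_obj = -d_i/d_o = -15.600/1.30 = -12.000.
Eyepiece angular magnification (image at infinity): M_eye = D/f_e = 25/4 = 6.250.
Overall M = m_obj x M_eye = (-12.000)(6.250) = -75.00.
|M| = 75.00.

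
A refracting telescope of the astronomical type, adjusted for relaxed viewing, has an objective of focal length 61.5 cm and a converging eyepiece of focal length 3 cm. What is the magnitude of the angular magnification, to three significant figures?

|M| = f_obj/|f_eye| = 61.5/3 = 20.500.

20.5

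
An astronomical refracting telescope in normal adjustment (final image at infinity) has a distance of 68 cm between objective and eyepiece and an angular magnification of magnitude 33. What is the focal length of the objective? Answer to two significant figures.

In normal adjustment the tube length equals f_obj + f_eye and |M| = f_obj/f_eye.
So f_obj = 33 f_eye and 33 f_eye + f_eye = 68 cm, giving f_eye = 68/34 = 2.000 cm and f_obj = 66.000 cm.

66 cm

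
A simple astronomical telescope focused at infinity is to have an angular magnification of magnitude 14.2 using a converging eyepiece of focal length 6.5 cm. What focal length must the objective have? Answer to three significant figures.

|M| = f_obj/|f_eye|, so f_obj = |M| x |f_eye| = 14.2 x 6.5 = 92.300 cm.

92.3 cm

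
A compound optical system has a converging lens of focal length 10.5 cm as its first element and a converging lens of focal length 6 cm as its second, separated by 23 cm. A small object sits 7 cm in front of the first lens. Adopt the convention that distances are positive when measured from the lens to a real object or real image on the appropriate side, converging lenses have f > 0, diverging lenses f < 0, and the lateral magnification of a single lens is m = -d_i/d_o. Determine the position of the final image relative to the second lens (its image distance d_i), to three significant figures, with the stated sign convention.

Applying the thin-lens equation to the first lens, 1/10.5 = 1/7 + 1/d_i1, which gives d_i1 = -21.000 cm.
With d_i1 < 0 the first image is virtual and lies on the object side; the object distance for lens 2 is d_o2 = 23 - (-21.000) = 44.000 cm.
Applying the thin-lens equation again with f_2 = 6 cm and d_o2 = 44.000 cm gives d_i2 = 6.947 cm.

6.95 cm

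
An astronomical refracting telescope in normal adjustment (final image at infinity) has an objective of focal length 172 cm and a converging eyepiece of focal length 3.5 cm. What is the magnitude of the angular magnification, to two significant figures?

49

|M| = f_obj/|f_eye| = 172/3.5 = 49.143.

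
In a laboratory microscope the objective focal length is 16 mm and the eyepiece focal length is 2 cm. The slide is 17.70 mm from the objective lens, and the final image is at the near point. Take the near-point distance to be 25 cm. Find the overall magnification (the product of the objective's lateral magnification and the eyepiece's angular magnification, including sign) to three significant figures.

-127

Convert to cm: f_obj = 16 mm = 1.6 cm; d_o = 17.70 mm = 1.77 cm.
Objective: 1/d_i = 1/f_obj - 1/d_o = 1/1.6 - 1/1.77 = 0.06003 cm^-1, so d_i = 16.659 cm.
m_obj = -d_i/d_o = -16.659/1.77 = -9.412.
Eyepiece angular magnification (image at near point): M_eye = 1 + D/f_e = 1 + 25/2 = 13.500.
Overall M = m_obj x M_eye = (-9.412)(13.500) = -127.06.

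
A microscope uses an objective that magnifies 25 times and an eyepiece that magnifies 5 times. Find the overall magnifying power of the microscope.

125

The overall magnification of a compound microscope is the product of the objective and eyepiece magnifications:
M = M_obj x M_eye = 25 x 5 = 125.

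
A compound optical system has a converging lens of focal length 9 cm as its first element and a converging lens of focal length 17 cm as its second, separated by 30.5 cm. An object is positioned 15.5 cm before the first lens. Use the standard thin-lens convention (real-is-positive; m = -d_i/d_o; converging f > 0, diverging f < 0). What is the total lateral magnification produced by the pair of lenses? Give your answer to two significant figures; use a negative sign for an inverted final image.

Applying the thin-lens equation to the first lens, 1/9 = 1/15.5 + 1/d_i1, which gives d_i1 = 21.462 cm.
Its lateral magnification is m_1 = -d_i1/d_o1 = -(21.462)/15.5 = -1.3846.
Object distance for lens 2: d_o2 = 30.5 - 21.462 = 9.038 cm.
Applying the thin-lens equation again with f_2 = 17 cm and d_o2 = 9.038 cm gives d_i2 = -19.300 cm.
m_2 = -(-19.300)/(9.038) = 2.1353.
Total m = m_1 x m_2 = (-1.3846)(2.1353) = -2.9565.

-3.0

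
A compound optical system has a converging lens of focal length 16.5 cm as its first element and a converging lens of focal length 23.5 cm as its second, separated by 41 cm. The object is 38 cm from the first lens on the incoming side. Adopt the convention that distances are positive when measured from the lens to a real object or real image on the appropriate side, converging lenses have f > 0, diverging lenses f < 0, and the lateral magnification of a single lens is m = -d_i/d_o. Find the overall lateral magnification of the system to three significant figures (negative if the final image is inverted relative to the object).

-1.55

Applying the thin-lens equation to the first lens, 1/16.5 = 1/38 + 1/d_i1, which gives d_i1 = 29.163 cm.
Its lateral magnification is m_1 = -d_i1/d_o1 = -(29.163)/38 = -0.7674.
Object distance for lens 2: d_o2 = 41 - 29.163 = 11.837 cm.
Applying the thin-lens equation again with f_2 = 23.5 cm and d_o2 = 11.837 cm gives d_i2 = -23.851 cm.
m_2 = -(-23.851)/(11.837) = 2.0150.
The system's lateral magnification is m_1 m_2 = (-0.7674)(2.0150) = -1.5464.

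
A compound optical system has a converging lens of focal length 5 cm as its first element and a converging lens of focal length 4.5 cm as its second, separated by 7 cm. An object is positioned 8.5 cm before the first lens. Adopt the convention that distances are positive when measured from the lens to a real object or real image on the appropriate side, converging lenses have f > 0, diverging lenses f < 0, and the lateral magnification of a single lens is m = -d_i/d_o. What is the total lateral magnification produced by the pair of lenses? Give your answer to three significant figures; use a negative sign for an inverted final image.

Applying the thin-lens equation to the first lens, 1/5 = 1/8.5 + 1/d_i1, which gives d_i1 = 12.143 cm.
Its lateral magnification is m_1 = -d_i1/d_o1 = -(12.143)/8.5 = -1.4286.
Since 12.143 cm > 7 cm, the first image lies past the second lens and serves as a virtual object: d_o2 = L - d_i1 = -5.143 cm.
Applying the thin-lens equation again with f_2 = 4.5 cm and d_o2 = -5.143 cm gives d_i2 = 2.400 cm.
m_2 = -(2.400)/(-5.143) = 0.4667.
Overall magnification: m = m_1 m_2 = -0.6667.

-0.667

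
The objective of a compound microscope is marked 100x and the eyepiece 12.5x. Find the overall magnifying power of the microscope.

The overall magnification of a compound microscope is the product of the objective and eyepiece magnifications:
M = M_obj x M_eye = 100 x 12.5 = 1250.

1250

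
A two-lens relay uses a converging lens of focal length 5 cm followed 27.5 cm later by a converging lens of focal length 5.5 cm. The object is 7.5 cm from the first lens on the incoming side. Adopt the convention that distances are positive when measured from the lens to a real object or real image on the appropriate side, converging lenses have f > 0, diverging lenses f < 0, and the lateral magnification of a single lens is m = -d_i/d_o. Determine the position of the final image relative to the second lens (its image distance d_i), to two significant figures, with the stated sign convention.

Applying the thin-lens equation to the first lens, 1/5 = 1/7.5 + 1/d_i1, which gives d_i1 = 15.000 cm.
Object distance for lens 2: d_o2 = 27.5 - 15.000 = 12.500 cm.
Applying the thin-lens equation again with f_2 = 5.5 cm and d_o2 = 12.500 cm gives d_i2 = 9.821 cm.

9.8 cm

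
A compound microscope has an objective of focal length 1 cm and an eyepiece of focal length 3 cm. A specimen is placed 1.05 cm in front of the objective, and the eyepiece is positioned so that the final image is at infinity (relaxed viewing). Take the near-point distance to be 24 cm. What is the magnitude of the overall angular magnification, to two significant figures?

Objective: 1/d_i = 1/f_obj - 1/d_o = 1/1 - 1/1.05 = 0.04762 cm^-1, so d_i = 21.000 cm.
m_obj = -d_i/d_o = -21.000/1.05 = -20.000.
Eyepiece angular magnification (image at infinity): M_eye = D/f_e = 24/3 = 8.000.
Overall M = m_obj x M_eye = (-20.000)(8.000) = -160.00.
|M| = 160.00.

160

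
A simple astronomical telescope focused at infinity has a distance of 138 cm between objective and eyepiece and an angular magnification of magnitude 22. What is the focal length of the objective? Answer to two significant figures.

130 cm

In normal adjustment the tube length equals f_obj + f_eye and |M| = f_obj/f_eye.
So f_obj = 22 f_eye and 22 f_eye + f_eye = 138 cm, giving f_eye = 138/23 = 6.000 cm and f_obj = 132.000 cm.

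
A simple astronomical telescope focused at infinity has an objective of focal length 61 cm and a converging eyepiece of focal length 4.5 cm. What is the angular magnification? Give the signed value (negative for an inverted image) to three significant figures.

-13.6

M = -f_obj/f_eye = -61/(4.5) = -13.556.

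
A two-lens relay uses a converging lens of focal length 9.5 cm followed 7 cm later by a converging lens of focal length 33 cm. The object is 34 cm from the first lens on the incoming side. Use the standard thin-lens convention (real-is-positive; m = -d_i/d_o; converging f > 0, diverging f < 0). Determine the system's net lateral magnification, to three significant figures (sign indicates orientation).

-0.327

First lens: d_i1 = 1/(1/9.5 - 1/34) = 13.184 cm.
m_1 = -(13.184)/34 = -0.3878.
This image would form 13.184 cm past lens 1, i.e. 6.184 cm beyond lens 2, so it is a virtual object for lens 2: d_o2 = 7 - 13.184 = -6.184 cm.
Second lens: d_i2 = 1/(1/33 - 1/(-6.184)) = 5.208 cm.
m_2 = -(5.208)/(-6.184) = 0.8422.
The system's lateral magnification is m_1 m_2 = (-0.3878)(0.8422) = -0.3266.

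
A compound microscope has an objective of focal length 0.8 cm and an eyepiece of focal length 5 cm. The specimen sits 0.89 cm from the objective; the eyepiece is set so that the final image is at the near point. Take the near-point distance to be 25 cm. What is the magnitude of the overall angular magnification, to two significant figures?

Objective: 1/d_i = 1/f_obj - 1/d_o = 1/0.8 - 1/0.89 = 0.12640 cm^-1, so d_i = 7.911 cm.
m_obj = -d_i/d_o = -7.911/0.89 = -8.889.
Eyepiece angular magnification (image at near point): M_eye = 1 + D/f_e = 1 + 25/5 = 6.000.
Overall M = m_obj x M_eye = (-8.889)(6.000) = -53.33.
|M| = 53.33.

53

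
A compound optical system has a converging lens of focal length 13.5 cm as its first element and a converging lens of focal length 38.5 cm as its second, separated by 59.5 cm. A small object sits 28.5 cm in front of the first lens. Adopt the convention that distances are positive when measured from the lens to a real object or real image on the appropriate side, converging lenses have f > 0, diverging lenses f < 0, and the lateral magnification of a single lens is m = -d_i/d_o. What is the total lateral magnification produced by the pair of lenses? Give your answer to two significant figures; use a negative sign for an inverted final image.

-7.5

First lens: d_i1 = 1/(1/13.5 - 1/28.5) = 25.650 cm.
m_1 = -(25.650)/28.5 = -0.9000.
Object distance for lens 2: d_o2 = 59.5 - 25.650 = 33.850 cm.
Second lens: d_i2 = 1/(1/38.5 - 1/(33.850)) = -280.263 cm.
m_2 = -(-280.263)/(33.850) = 8.2796.
Total m = m_1 x m_2 = (-0.9000)(8.2796) = -7.4516.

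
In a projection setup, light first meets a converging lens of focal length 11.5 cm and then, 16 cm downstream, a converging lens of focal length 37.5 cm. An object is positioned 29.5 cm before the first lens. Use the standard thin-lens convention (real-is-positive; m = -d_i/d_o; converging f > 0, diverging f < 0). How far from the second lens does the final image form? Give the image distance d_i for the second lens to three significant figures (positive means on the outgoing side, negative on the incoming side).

Applying the thin-lens equation to the first lens, 1/11.5 = 1/29.5 + 1/d_i1, which gives d_i1 = 18.847 cm.
This image would form 18.847 cm past lens 1, i.e. 2.847 cm beyond lens 2, so it is a virtual object for lens 2: d_o2 = 16 - 18.847 = -2.847 cm.
Applying the thin-lens equation again with f_2 = 37.5 cm and d_o2 = -2.847 cm gives d_i2 = 2.646 cm.

2.65 cm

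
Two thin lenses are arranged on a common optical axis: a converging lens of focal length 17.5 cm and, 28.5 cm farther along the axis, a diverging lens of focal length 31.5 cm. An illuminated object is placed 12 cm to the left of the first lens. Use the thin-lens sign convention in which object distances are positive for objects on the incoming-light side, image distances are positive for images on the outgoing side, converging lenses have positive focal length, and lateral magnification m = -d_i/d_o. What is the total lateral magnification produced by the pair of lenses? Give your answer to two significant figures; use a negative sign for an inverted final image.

1.0

Applying the thin-lens equation to the first lens, 1/17.5 = 1/12 + 1/d_i1, which gives d_i1 = -38.182 cm.
Its lateral magnification is m_1 = -d_i1/d_o1 = -(-38.182)/12 = 3.1818.
With d_i1 < 0 the first image is virtual and lies on the object side; the object distance for lens 2 is d_o2 = 28.5 - (-38.182) = 66.682 cm.
Applying the thin-lens equation again with f_2 = -31.5 cm and d_o2 = 66.682 cm gives d_i2 = -21.394 cm.
m_2 = -(-21.394)/(66.682) = 0.3208.
Overall magnification: m = m_1 m_2 = 1.0208.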